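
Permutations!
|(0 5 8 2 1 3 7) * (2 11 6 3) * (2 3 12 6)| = 8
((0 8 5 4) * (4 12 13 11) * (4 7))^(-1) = (0 4 7 11 13 12 5 8) = [4, 1, 2, 3, 7, 8, 6, 11, 0, 9, 10, 13, 5, 12]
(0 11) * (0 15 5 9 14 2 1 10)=(0 11 15 5 9 14 2 1 10)=[11, 10, 1, 3, 4, 9, 6, 7, 8, 14, 0, 15, 12, 13, 2, 5]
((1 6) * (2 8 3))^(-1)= (1 6)(2 3 8)= [0, 6, 3, 8, 4, 5, 1, 7, 2]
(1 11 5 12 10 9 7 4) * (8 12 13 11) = (1 8 12 10 9 7 4)(5 13 11) = [0, 8, 2, 3, 1, 13, 6, 4, 12, 7, 9, 5, 10, 11]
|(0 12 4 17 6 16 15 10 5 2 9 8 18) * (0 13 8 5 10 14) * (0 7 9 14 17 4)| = 60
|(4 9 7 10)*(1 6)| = 4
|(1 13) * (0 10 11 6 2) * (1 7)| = |(0 10 11 6 2)(1 13 7)| = 15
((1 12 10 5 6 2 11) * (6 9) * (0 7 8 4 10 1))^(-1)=(0 11 2 6 9 5 10 4 8 7)(1 12)=[11, 12, 6, 3, 8, 10, 9, 0, 7, 5, 4, 2, 1]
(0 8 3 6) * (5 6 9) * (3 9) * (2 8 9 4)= (0 9 5 6)(2 8 4)= [9, 1, 8, 3, 2, 6, 0, 7, 4, 5]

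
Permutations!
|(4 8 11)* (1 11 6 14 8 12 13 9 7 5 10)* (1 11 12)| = |(1 12 13 9 7 5 10 11 4)(6 14 8)| = 9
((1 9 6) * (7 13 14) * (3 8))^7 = [0, 9, 2, 8, 4, 5, 1, 13, 3, 6, 10, 11, 12, 14, 7] = (1 9 6)(3 8)(7 13 14)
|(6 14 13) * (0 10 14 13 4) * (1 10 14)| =6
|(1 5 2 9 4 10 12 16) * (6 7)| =8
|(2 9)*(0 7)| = |(0 7)(2 9)| = 2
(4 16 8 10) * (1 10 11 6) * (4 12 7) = [0, 10, 2, 3, 16, 5, 1, 4, 11, 9, 12, 6, 7, 13, 14, 15, 8] = (1 10 12 7 4 16 8 11 6)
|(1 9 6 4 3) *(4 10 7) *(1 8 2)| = 9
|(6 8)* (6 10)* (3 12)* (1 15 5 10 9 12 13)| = |(1 15 5 10 6 8 9 12 3 13)| = 10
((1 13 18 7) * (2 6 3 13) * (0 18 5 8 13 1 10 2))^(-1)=(0 1 3 6 2 10 7 18)(5 13 8)=[1, 3, 10, 6, 4, 13, 2, 18, 5, 9, 7, 11, 12, 8, 14, 15, 16, 17, 0]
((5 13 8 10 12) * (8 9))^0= [0, 1, 2, 3, 4, 5, 6, 7, 8, 9, 10, 11, 12, 13]= (13)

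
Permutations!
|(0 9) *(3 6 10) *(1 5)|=6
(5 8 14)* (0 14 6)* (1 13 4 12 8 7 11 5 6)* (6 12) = (0 14 12 8 1 13 4 6)(5 7 11) = [14, 13, 2, 3, 6, 7, 0, 11, 1, 9, 10, 5, 8, 4, 12]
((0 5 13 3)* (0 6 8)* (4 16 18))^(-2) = (0 6 13)(3 5 8)(4 16 18) = [6, 1, 2, 5, 16, 8, 13, 7, 3, 9, 10, 11, 12, 0, 14, 15, 18, 17, 4]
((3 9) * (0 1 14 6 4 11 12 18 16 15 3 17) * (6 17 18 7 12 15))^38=(0 14)(1 17)(3 11 6 18)(4 16 9 15)=[14, 17, 2, 11, 16, 5, 18, 7, 8, 15, 10, 6, 12, 13, 0, 4, 9, 1, 3]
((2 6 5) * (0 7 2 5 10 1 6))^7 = (0 7 2)(1 6 10) = [7, 6, 0, 3, 4, 5, 10, 2, 8, 9, 1]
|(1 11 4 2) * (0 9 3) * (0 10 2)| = |(0 9 3 10 2 1 11 4)| = 8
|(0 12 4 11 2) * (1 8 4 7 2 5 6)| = 12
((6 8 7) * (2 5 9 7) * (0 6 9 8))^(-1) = (0 6)(2 8 5)(7 9) = [6, 1, 8, 3, 4, 2, 0, 9, 5, 7]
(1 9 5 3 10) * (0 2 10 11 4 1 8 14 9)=[2, 0, 10, 11, 1, 3, 6, 7, 14, 5, 8, 4, 12, 13, 9]=(0 2 10 8 14 9 5 3 11 4 1)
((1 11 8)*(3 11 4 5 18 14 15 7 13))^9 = (1 11 13 15 18 4 8 3 7 14 5) = [0, 11, 2, 7, 8, 1, 6, 14, 3, 9, 10, 13, 12, 15, 5, 18, 16, 17, 4]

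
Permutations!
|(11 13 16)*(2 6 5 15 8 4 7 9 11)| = |(2 6 5 15 8 4 7 9 11 13 16)| = 11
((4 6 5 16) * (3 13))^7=(3 13)(4 16 5 6)=[0, 1, 2, 13, 16, 6, 4, 7, 8, 9, 10, 11, 12, 3, 14, 15, 5]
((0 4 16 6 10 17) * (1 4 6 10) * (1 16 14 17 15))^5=[1, 6, 2, 3, 16, 5, 4, 7, 8, 9, 17, 11, 12, 13, 10, 0, 14, 15]=(0 1 6 4 16 14 10 17 15)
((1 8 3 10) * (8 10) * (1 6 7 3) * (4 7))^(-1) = [0, 8, 2, 7, 6, 5, 10, 4, 3, 9, 1] = (1 8 3 7 4 6 10)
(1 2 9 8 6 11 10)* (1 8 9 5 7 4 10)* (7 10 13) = [0, 2, 5, 3, 13, 10, 11, 4, 6, 9, 8, 1, 12, 7] = (1 2 5 10 8 6 11)(4 13 7)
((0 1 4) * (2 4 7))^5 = (7) = [0, 1, 2, 3, 4, 5, 6, 7]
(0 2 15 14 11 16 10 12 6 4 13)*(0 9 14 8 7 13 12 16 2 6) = (0 6 4 12)(2 15 8 7 13 9 14 11)(10 16) = [6, 1, 15, 3, 12, 5, 4, 13, 7, 14, 16, 2, 0, 9, 11, 8, 10]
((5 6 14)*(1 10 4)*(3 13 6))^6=(3 13 6 14 5)=[0, 1, 2, 13, 4, 3, 14, 7, 8, 9, 10, 11, 12, 6, 5]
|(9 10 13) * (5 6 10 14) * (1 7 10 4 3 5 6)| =|(1 7 10 13 9 14 6 4 3 5)| =10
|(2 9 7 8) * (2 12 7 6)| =|(2 9 6)(7 8 12)| =3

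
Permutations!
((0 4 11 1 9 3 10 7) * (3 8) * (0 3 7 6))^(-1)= (0 6 10 3 7 8 9 1 11 4)= [6, 11, 2, 7, 0, 5, 10, 8, 9, 1, 3, 4]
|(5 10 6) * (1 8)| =6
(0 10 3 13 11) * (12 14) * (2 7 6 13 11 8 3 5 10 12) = (0 12 14 2 7 6 13 8 3 11)(5 10) = [12, 1, 7, 11, 4, 10, 13, 6, 3, 9, 5, 0, 14, 8, 2]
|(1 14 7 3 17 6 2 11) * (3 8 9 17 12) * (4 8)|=|(1 14 7 4 8 9 17 6 2 11)(3 12)|=10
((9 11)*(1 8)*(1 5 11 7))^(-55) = (1 7 9 11 5 8) = [0, 7, 2, 3, 4, 8, 6, 9, 1, 11, 10, 5]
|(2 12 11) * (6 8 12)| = |(2 6 8 12 11)| = 5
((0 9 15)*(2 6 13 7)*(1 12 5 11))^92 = [15, 1, 2, 3, 4, 5, 6, 7, 8, 0, 10, 11, 12, 13, 14, 9] = (0 15 9)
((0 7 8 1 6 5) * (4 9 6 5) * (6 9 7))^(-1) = (9)(0 5 1 8 7 4 6) = [5, 8, 2, 3, 6, 1, 0, 4, 7, 9]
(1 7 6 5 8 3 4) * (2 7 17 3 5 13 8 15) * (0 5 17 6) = (0 5 15 2 7)(1 6 13 8 17 3 4) = [5, 6, 7, 4, 1, 15, 13, 0, 17, 9, 10, 11, 12, 8, 14, 2, 16, 3]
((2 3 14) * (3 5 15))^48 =(2 3 5 14 15) =[0, 1, 3, 5, 4, 14, 6, 7, 8, 9, 10, 11, 12, 13, 15, 2]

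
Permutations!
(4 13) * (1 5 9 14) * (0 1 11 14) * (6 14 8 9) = (0 1 5 6 14 11 8 9)(4 13) = [1, 5, 2, 3, 13, 6, 14, 7, 9, 0, 10, 8, 12, 4, 11]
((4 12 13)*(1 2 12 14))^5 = (1 14 4 13 12 2) = [0, 14, 1, 3, 13, 5, 6, 7, 8, 9, 10, 11, 2, 12, 4]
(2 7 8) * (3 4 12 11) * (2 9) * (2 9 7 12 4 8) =(2 12 11 3 8 7) =[0, 1, 12, 8, 4, 5, 6, 2, 7, 9, 10, 3, 11]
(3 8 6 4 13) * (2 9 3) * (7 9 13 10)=(2 13)(3 8 6 4 10 7 9)=[0, 1, 13, 8, 10, 5, 4, 9, 6, 3, 7, 11, 12, 2]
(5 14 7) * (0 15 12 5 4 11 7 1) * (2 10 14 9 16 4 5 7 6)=(0 15 12 7 5 9 16 4 11 6 2 10 14 1)=[15, 0, 10, 3, 11, 9, 2, 5, 8, 16, 14, 6, 7, 13, 1, 12, 4]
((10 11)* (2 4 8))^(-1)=(2 8 4)(10 11)=[0, 1, 8, 3, 2, 5, 6, 7, 4, 9, 11, 10]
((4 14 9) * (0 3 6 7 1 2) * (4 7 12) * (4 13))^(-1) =(0 2 1 7 9 14 4 13 12 6 3) =[2, 7, 1, 0, 13, 5, 3, 9, 8, 14, 10, 11, 6, 12, 4]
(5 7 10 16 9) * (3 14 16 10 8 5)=(3 14 16 9)(5 7 8)=[0, 1, 2, 14, 4, 7, 6, 8, 5, 3, 10, 11, 12, 13, 16, 15, 9]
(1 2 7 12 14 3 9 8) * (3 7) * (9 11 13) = (1 2 3 11 13 9 8)(7 12 14) = [0, 2, 3, 11, 4, 5, 6, 12, 1, 8, 10, 13, 14, 9, 7]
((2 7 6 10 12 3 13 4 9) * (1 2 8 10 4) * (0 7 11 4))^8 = [6, 3, 13, 10, 2, 5, 7, 0, 4, 11, 9, 1, 8, 12] = (0 6 7)(1 3 10 9 11)(2 13 12 8 4)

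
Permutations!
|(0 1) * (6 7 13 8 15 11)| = 6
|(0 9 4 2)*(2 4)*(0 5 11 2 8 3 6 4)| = |(0 9 8 3 6 4)(2 5 11)| = 6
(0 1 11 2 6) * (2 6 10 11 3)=[1, 3, 10, 2, 4, 5, 0, 7, 8, 9, 11, 6]=(0 1 3 2 10 11 6)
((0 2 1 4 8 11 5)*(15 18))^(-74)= (18)(0 4 5 1 11 2 8)= [4, 11, 8, 3, 5, 1, 6, 7, 0, 9, 10, 2, 12, 13, 14, 15, 16, 17, 18]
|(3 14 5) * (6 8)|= 6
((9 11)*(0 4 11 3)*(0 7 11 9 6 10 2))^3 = (0 3 6)(2 9 11)(4 7 10) = [3, 1, 9, 6, 7, 5, 0, 10, 8, 11, 4, 2]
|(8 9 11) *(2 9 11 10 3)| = |(2 9 10 3)(8 11)| = 4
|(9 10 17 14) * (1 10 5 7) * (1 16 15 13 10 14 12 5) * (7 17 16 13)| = |(1 14 9)(5 17 12)(7 13 10 16 15)| = 15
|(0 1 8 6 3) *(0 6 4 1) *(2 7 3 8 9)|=|(1 9 2 7 3 6 8 4)|=8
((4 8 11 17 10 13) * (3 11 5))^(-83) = (3 4 17 5 13 11 8 10) = [0, 1, 2, 4, 17, 13, 6, 7, 10, 9, 3, 8, 12, 11, 14, 15, 16, 5]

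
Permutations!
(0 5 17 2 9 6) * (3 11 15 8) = (0 5 17 2 9 6)(3 11 15 8) = [5, 1, 9, 11, 4, 17, 0, 7, 3, 6, 10, 15, 12, 13, 14, 8, 16, 2]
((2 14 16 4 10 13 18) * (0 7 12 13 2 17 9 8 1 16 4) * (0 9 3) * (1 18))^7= (0 8 13 3 9 12 17 16 7 18 1)(2 10 4 14)= [8, 0, 10, 9, 14, 5, 6, 18, 13, 12, 4, 11, 17, 3, 2, 15, 7, 16, 1]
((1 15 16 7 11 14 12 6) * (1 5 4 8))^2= [0, 16, 2, 3, 1, 8, 4, 14, 15, 9, 10, 12, 5, 13, 6, 7, 11]= (1 16 11 12 5 8 15 7 14 6 4)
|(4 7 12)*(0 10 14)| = |(0 10 14)(4 7 12)| = 3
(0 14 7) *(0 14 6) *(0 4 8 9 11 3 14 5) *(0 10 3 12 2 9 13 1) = (0 6 4 8 13 1)(2 9 11 12)(3 14 7 5 10) = [6, 0, 9, 14, 8, 10, 4, 5, 13, 11, 3, 12, 2, 1, 7]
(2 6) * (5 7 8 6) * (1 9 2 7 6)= (1 9 2 5 6 7 8)= [0, 9, 5, 3, 4, 6, 7, 8, 1, 2]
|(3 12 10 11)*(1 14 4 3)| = |(1 14 4 3 12 10 11)| = 7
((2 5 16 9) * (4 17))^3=[0, 1, 9, 3, 17, 2, 6, 7, 8, 16, 10, 11, 12, 13, 14, 15, 5, 4]=(2 9 16 5)(4 17)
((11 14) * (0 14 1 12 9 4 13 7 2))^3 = [1, 4, 11, 3, 2, 5, 6, 14, 8, 7, 10, 9, 13, 0, 12] = (0 1 4 2 11 9 7 14 12 13)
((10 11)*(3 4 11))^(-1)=[0, 1, 2, 10, 3, 5, 6, 7, 8, 9, 11, 4]=(3 10 11 4)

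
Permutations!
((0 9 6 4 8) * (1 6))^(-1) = [8, 9, 2, 3, 6, 5, 1, 7, 4, 0] = (0 8 4 6 1 9)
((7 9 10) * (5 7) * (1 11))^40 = (11) = [0, 1, 2, 3, 4, 5, 6, 7, 8, 9, 10, 11]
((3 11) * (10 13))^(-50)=(13)=[0, 1, 2, 3, 4, 5, 6, 7, 8, 9, 10, 11, 12, 13]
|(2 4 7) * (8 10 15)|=3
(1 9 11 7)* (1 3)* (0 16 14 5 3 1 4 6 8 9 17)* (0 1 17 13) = [16, 13, 2, 4, 6, 3, 8, 17, 9, 11, 10, 7, 12, 0, 5, 15, 14, 1] = (0 16 14 5 3 4 6 8 9 11 7 17 1 13)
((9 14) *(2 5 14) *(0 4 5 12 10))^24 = [0, 1, 2, 3, 4, 5, 6, 7, 8, 9, 10, 11, 12, 13, 14] = (14)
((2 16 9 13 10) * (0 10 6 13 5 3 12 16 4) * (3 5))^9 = (0 10 2 4)(3 12 16 9)(6 13) = [10, 1, 4, 12, 0, 5, 13, 7, 8, 3, 2, 11, 16, 6, 14, 15, 9]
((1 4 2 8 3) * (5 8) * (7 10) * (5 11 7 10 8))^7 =(11) =[0, 1, 2, 3, 4, 5, 6, 7, 8, 9, 10, 11]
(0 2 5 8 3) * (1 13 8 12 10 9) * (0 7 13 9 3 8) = (0 2 5 12 10 3 7 13)(1 9) = [2, 9, 5, 7, 4, 12, 6, 13, 8, 1, 3, 11, 10, 0]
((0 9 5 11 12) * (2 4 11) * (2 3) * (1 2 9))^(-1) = (0 12 11 4 2 1)(3 5 9) = [12, 0, 1, 5, 2, 9, 6, 7, 8, 3, 10, 4, 11]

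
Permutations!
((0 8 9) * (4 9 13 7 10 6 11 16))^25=(0 6)(4 7)(8 11)(9 10)(13 16)=[6, 1, 2, 3, 7, 5, 0, 4, 11, 10, 9, 8, 12, 16, 14, 15, 13]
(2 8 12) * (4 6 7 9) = (2 8 12)(4 6 7 9) = [0, 1, 8, 3, 6, 5, 7, 9, 12, 4, 10, 11, 2]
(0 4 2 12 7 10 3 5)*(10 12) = (0 4 2 10 3 5)(7 12) = [4, 1, 10, 5, 2, 0, 6, 12, 8, 9, 3, 11, 7]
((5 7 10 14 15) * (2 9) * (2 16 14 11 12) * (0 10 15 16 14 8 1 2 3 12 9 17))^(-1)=(0 17 2 1 8 16 14 9 11 10)(3 12)(5 15 7)=[17, 8, 1, 12, 4, 15, 6, 5, 16, 11, 0, 10, 3, 13, 9, 7, 14, 2]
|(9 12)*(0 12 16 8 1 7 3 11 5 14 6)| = 12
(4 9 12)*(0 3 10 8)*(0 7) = (0 3 10 8 7)(4 9 12) = [3, 1, 2, 10, 9, 5, 6, 0, 7, 12, 8, 11, 4]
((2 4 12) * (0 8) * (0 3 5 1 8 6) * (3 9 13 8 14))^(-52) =(14)(2 12 4)(8 13 9) =[0, 1, 12, 3, 2, 5, 6, 7, 13, 8, 10, 11, 4, 9, 14]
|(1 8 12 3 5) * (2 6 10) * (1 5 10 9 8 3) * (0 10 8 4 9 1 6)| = |(0 10 2)(1 3 8 12 6)(4 9)| = 30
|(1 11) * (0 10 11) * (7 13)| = 4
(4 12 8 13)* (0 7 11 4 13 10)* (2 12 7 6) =[6, 1, 12, 3, 7, 5, 2, 11, 10, 9, 0, 4, 8, 13] =(13)(0 6 2 12 8 10)(4 7 11)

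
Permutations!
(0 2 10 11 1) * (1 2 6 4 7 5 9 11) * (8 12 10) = (0 6 4 7 5 9 11 2 8 12 10 1) = [6, 0, 8, 3, 7, 9, 4, 5, 12, 11, 1, 2, 10]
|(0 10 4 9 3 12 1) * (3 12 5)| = |(0 10 4 9 12 1)(3 5)| = 6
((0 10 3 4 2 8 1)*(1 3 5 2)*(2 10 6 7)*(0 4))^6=(10)=[0, 1, 2, 3, 4, 5, 6, 7, 8, 9, 10]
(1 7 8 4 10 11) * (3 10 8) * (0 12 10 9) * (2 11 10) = (0 12 2 11 1 7 3 9)(4 8) = [12, 7, 11, 9, 8, 5, 6, 3, 4, 0, 10, 1, 2]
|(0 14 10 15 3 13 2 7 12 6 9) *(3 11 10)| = 9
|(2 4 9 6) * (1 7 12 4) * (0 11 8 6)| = 10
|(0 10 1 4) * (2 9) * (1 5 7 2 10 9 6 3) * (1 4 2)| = |(0 9 10 5 7 1 2 6 3 4)| = 10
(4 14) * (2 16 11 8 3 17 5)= [0, 1, 16, 17, 14, 2, 6, 7, 3, 9, 10, 8, 12, 13, 4, 15, 11, 5]= (2 16 11 8 3 17 5)(4 14)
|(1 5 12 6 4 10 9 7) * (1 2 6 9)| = |(1 5 12 9 7 2 6 4 10)| = 9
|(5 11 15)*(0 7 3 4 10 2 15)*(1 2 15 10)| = 10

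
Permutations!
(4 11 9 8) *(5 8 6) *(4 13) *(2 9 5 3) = (2 9 6 3)(4 11 5 8 13) = [0, 1, 9, 2, 11, 8, 3, 7, 13, 6, 10, 5, 12, 4]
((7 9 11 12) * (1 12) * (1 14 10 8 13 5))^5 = (1 14)(5 11)(7 8)(9 13)(10 12) = [0, 14, 2, 3, 4, 11, 6, 8, 7, 13, 12, 5, 10, 9, 1]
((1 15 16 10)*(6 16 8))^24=(16)=[0, 1, 2, 3, 4, 5, 6, 7, 8, 9, 10, 11, 12, 13, 14, 15, 16]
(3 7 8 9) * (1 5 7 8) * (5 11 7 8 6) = (1 11 7)(3 6 5 8 9) = [0, 11, 2, 6, 4, 8, 5, 1, 9, 3, 10, 7]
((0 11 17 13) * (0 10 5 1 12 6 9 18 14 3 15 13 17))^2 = (1 6 18 3 13 5 12 9 14 15 10) = [0, 6, 2, 13, 4, 12, 18, 7, 8, 14, 1, 11, 9, 5, 15, 10, 16, 17, 3]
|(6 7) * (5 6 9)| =|(5 6 7 9)| =4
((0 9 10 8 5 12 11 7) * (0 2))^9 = (12) = [0, 1, 2, 3, 4, 5, 6, 7, 8, 9, 10, 11, 12]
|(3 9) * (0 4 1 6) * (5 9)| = 12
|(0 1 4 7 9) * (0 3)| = |(0 1 4 7 9 3)| = 6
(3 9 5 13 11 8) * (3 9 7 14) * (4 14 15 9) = (3 7 15 9 5 13 11 8 4 14) = [0, 1, 2, 7, 14, 13, 6, 15, 4, 5, 10, 8, 12, 11, 3, 9]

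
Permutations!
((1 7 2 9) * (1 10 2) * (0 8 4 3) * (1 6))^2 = (0 4)(1 6 7)(2 10 9)(3 8) = [4, 6, 10, 8, 0, 5, 7, 1, 3, 2, 9]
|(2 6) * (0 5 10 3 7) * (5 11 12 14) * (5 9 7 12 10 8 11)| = |(0 5 8 11 10 3 12 14 9 7)(2 6)| = 10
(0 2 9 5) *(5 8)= (0 2 9 8 5)= [2, 1, 9, 3, 4, 0, 6, 7, 5, 8]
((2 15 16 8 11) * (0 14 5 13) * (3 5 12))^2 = (0 12 5)(2 16 11 15 8)(3 13 14) = [12, 1, 16, 13, 4, 0, 6, 7, 2, 9, 10, 15, 5, 14, 3, 8, 11]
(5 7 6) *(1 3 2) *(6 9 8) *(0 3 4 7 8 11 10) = (0 3 2 1 4 7 9 11 10)(5 8 6) = [3, 4, 1, 2, 7, 8, 5, 9, 6, 11, 0, 10]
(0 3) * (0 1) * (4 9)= (0 3 1)(4 9)= [3, 0, 2, 1, 9, 5, 6, 7, 8, 4]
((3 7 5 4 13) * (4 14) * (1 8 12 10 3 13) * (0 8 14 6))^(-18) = (14)(0 5 3 12)(6 7 10 8) = [5, 1, 2, 12, 4, 3, 7, 10, 6, 9, 8, 11, 0, 13, 14]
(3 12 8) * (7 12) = (3 7 12 8) = [0, 1, 2, 7, 4, 5, 6, 12, 3, 9, 10, 11, 8]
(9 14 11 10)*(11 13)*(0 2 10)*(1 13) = (0 2 10 9 14 1 13 11) = [2, 13, 10, 3, 4, 5, 6, 7, 8, 14, 9, 0, 12, 11, 1]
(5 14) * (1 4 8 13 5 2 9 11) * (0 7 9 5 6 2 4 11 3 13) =(0 7 9 3 13 6 2 5 14 4 8)(1 11) =[7, 11, 5, 13, 8, 14, 2, 9, 0, 3, 10, 1, 12, 6, 4]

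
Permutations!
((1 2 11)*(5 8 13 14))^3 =(5 14 13 8) =[0, 1, 2, 3, 4, 14, 6, 7, 5, 9, 10, 11, 12, 8, 13]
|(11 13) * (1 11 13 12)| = 3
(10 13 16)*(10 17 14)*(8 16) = (8 16 17 14 10 13) = [0, 1, 2, 3, 4, 5, 6, 7, 16, 9, 13, 11, 12, 8, 10, 15, 17, 14]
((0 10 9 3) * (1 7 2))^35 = (0 3 9 10)(1 2 7) = [3, 2, 7, 9, 4, 5, 6, 1, 8, 10, 0]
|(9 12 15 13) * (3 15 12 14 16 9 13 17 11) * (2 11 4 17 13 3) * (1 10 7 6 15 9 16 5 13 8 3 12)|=|(1 10 7 6 15 8 3 9 14 5 13 12)(2 11)(4 17)|=12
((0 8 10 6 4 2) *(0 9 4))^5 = (0 8 10 6)(2 4 9) = [8, 1, 4, 3, 9, 5, 0, 7, 10, 2, 6]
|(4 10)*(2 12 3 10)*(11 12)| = |(2 11 12 3 10 4)| = 6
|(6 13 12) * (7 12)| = |(6 13 7 12)| = 4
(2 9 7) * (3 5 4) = (2 9 7)(3 5 4) = [0, 1, 9, 5, 3, 4, 6, 2, 8, 7]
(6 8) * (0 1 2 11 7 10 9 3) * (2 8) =(0 1 8 6 2 11 7 10 9 3) =[1, 8, 11, 0, 4, 5, 2, 10, 6, 3, 9, 7]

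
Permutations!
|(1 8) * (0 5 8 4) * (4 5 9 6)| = |(0 9 6 4)(1 5 8)| = 12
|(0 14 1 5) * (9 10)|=|(0 14 1 5)(9 10)|=4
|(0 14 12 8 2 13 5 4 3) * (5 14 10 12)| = 10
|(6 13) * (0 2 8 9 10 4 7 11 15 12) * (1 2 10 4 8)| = 18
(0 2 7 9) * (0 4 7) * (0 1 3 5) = (0 2 1 3 5)(4 7 9) = [2, 3, 1, 5, 7, 0, 6, 9, 8, 4]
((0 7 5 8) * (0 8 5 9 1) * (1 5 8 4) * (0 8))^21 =(0 7 9 5) =[7, 1, 2, 3, 4, 0, 6, 9, 8, 5]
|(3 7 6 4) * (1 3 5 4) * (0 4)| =|(0 4 5)(1 3 7 6)| =12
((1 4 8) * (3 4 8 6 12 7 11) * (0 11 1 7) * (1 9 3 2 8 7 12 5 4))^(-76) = (0 12 8 2 11)(4 5 6) = [12, 1, 11, 3, 5, 6, 4, 7, 2, 9, 10, 0, 8]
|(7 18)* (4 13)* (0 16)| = 2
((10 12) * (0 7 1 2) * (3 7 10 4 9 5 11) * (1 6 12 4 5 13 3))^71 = (0 7 2 3 1 13 11 9 5 4 12 10 6) = [7, 13, 3, 1, 12, 4, 0, 2, 8, 5, 6, 9, 10, 11]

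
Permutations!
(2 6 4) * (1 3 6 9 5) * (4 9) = (1 3 6 9 5)(2 4) = [0, 3, 4, 6, 2, 1, 9, 7, 8, 5]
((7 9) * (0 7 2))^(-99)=[7, 1, 0, 3, 4, 5, 6, 9, 8, 2]=(0 7 9 2)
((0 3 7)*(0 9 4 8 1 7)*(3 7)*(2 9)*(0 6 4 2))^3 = (0 7)(1 4 3 8 6)(2 9) = [7, 4, 9, 8, 3, 5, 1, 0, 6, 2]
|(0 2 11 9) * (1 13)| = |(0 2 11 9)(1 13)| = 4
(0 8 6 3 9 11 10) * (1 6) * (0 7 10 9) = (0 8 1 6 3)(7 10)(9 11) = [8, 6, 2, 0, 4, 5, 3, 10, 1, 11, 7, 9]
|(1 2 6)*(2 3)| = 4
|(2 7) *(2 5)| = 3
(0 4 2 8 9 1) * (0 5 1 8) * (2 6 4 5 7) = (0 5 1 7 2)(4 6)(8 9) = [5, 7, 0, 3, 6, 1, 4, 2, 9, 8]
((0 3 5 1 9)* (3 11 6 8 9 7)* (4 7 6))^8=(0 8 1 3 4)(5 7 11 9 6)=[8, 3, 2, 4, 0, 7, 5, 11, 1, 6, 10, 9]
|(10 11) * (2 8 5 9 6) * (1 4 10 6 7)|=|(1 4 10 11 6 2 8 5 9 7)|=10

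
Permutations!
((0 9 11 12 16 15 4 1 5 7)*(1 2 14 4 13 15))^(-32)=(16)(2 14 4)=[0, 1, 14, 3, 2, 5, 6, 7, 8, 9, 10, 11, 12, 13, 4, 15, 16]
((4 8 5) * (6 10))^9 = [0, 1, 2, 3, 4, 5, 10, 7, 8, 9, 6] = (6 10)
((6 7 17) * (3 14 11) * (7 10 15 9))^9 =(6 9)(7 10)(15 17) =[0, 1, 2, 3, 4, 5, 9, 10, 8, 6, 7, 11, 12, 13, 14, 17, 16, 15]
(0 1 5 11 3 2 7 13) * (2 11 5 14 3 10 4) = (0 1 14 3 11 10 4 2 7 13) = [1, 14, 7, 11, 2, 5, 6, 13, 8, 9, 4, 10, 12, 0, 3]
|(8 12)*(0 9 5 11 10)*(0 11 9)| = 2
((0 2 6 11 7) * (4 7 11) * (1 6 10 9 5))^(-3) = (11)(0 6 9)(1 10 7)(2 4 5) = [6, 10, 4, 3, 5, 2, 9, 1, 8, 0, 7, 11]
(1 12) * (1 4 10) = (1 12 4 10) = [0, 12, 2, 3, 10, 5, 6, 7, 8, 9, 1, 11, 4]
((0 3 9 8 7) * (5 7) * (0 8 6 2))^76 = [3, 1, 0, 9, 4, 7, 2, 8, 5, 6] = (0 3 9 6 2)(5 7 8)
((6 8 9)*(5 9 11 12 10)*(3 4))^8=[0, 1, 2, 3, 4, 9, 8, 7, 11, 6, 5, 12, 10]=(5 9 6 8 11 12 10)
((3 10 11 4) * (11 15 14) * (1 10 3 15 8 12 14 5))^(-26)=(1 10 8 12 14 11 4 15 5)=[0, 10, 2, 3, 15, 1, 6, 7, 12, 9, 8, 4, 14, 13, 11, 5]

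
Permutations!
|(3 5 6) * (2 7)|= |(2 7)(3 5 6)|= 6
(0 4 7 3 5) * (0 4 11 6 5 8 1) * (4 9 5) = (0 11 6 4 7 3 8 1)(5 9) = [11, 0, 2, 8, 7, 9, 4, 3, 1, 5, 10, 6]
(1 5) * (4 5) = (1 4 5) = [0, 4, 2, 3, 5, 1]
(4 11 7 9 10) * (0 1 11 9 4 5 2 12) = [1, 11, 12, 3, 9, 2, 6, 4, 8, 10, 5, 7, 0] = (0 1 11 7 4 9 10 5 2 12)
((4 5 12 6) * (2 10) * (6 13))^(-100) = (13) = [0, 1, 2, 3, 4, 5, 6, 7, 8, 9, 10, 11, 12, 13]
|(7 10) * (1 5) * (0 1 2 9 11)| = 6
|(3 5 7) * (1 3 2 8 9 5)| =|(1 3)(2 8 9 5 7)| =10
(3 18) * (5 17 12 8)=(3 18)(5 17 12 8)=[0, 1, 2, 18, 4, 17, 6, 7, 5, 9, 10, 11, 8, 13, 14, 15, 16, 12, 3]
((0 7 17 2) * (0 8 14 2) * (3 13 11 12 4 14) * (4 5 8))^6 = [0, 1, 2, 3, 4, 5, 6, 7, 8, 9, 10, 11, 12, 13, 14, 15, 16, 17] = (17)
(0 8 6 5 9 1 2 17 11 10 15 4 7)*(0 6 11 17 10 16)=(17)(0 8 11 16)(1 2 10 15 4 7 6 5 9)=[8, 2, 10, 3, 7, 9, 5, 6, 11, 1, 15, 16, 12, 13, 14, 4, 0, 17]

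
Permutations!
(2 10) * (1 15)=(1 15)(2 10)=[0, 15, 10, 3, 4, 5, 6, 7, 8, 9, 2, 11, 12, 13, 14, 1]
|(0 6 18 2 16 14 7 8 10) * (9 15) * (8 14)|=|(0 6 18 2 16 8 10)(7 14)(9 15)|=14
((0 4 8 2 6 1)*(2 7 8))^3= [6, 2, 0, 3, 1, 5, 4, 8, 7]= (0 6 4 1 2)(7 8)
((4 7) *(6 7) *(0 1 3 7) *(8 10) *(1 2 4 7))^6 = [4, 1, 6, 3, 0, 5, 2, 7, 8, 9, 10] = (10)(0 4)(2 6)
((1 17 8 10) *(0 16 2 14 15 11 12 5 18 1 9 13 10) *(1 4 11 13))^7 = (0 9 14 8 10 2 17 13 16 1 15)(4 12 18 11 5) = [9, 15, 17, 3, 12, 4, 6, 7, 10, 14, 2, 5, 18, 16, 8, 0, 1, 13, 11]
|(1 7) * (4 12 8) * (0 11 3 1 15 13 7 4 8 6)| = |(0 11 3 1 4 12 6)(7 15 13)| = 21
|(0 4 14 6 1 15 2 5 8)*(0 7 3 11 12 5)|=|(0 4 14 6 1 15 2)(3 11 12 5 8 7)|=42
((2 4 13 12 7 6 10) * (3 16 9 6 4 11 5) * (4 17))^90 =(17)(2 5 16 6)(3 9 10 11) =[0, 1, 5, 9, 4, 16, 2, 7, 8, 10, 11, 3, 12, 13, 14, 15, 6, 17]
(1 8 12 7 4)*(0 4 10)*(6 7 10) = [4, 8, 2, 3, 1, 5, 7, 6, 12, 9, 0, 11, 10] = (0 4 1 8 12 10)(6 7)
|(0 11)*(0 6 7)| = 4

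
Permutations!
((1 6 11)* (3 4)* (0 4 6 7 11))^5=[4, 11, 2, 6, 3, 5, 0, 1, 8, 9, 10, 7]=(0 4 3 6)(1 11 7)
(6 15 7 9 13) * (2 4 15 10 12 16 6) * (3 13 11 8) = (2 4 15 7 9 11 8 3 13)(6 10 12 16) = [0, 1, 4, 13, 15, 5, 10, 9, 3, 11, 12, 8, 16, 2, 14, 7, 6]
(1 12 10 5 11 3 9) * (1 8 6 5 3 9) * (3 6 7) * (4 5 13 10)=(1 12 4 5 11 9 8 7 3)(6 13 10)=[0, 12, 2, 1, 5, 11, 13, 3, 7, 8, 6, 9, 4, 10]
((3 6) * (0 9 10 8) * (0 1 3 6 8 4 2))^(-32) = (0 4 9 2 10)(1 3 8) = [4, 3, 10, 8, 9, 5, 6, 7, 1, 2, 0]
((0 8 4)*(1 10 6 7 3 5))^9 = (1 7)(3 10)(5 6) = [0, 7, 2, 10, 4, 6, 5, 1, 8, 9, 3]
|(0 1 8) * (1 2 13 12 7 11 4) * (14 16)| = |(0 2 13 12 7 11 4 1 8)(14 16)| = 18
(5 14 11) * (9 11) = (5 14 9 11) = [0, 1, 2, 3, 4, 14, 6, 7, 8, 11, 10, 5, 12, 13, 9]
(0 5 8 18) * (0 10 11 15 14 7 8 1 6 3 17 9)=[5, 6, 2, 17, 4, 1, 3, 8, 18, 0, 11, 15, 12, 13, 7, 14, 16, 9, 10]=(0 5 1 6 3 17 9)(7 8 18 10 11 15 14)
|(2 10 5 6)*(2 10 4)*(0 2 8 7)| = |(0 2 4 8 7)(5 6 10)| = 15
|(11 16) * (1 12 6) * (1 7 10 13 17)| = |(1 12 6 7 10 13 17)(11 16)| = 14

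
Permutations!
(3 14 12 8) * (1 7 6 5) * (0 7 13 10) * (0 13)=[7, 0, 2, 14, 4, 1, 5, 6, 3, 9, 13, 11, 8, 10, 12]=(0 7 6 5 1)(3 14 12 8)(10 13)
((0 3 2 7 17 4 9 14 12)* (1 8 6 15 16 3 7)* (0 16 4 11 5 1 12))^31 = (0 6 17 4 5 14 8 7 15 11 9 1)(2 3 16 12) = [6, 0, 3, 16, 5, 14, 17, 15, 7, 1, 10, 9, 2, 13, 8, 11, 12, 4]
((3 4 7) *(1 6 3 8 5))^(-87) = (1 7 6 8 3 5 4) = [0, 7, 2, 5, 1, 4, 8, 6, 3]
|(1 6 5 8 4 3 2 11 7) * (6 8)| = 14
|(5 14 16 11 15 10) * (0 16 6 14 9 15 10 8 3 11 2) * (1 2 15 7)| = |(0 16 15 8 3 11 10 5 9 7 1 2)(6 14)| = 12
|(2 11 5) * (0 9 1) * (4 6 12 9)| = |(0 4 6 12 9 1)(2 11 5)| = 6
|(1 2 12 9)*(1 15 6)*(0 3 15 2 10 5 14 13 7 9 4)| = 14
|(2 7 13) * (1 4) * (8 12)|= 6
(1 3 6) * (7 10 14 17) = [0, 3, 2, 6, 4, 5, 1, 10, 8, 9, 14, 11, 12, 13, 17, 15, 16, 7] = (1 3 6)(7 10 14 17)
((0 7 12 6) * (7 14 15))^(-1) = (0 6 12 7 15 14) = [6, 1, 2, 3, 4, 5, 12, 15, 8, 9, 10, 11, 7, 13, 0, 14]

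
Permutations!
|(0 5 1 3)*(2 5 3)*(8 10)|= 6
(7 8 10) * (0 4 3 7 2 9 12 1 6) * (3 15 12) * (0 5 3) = (0 4 15 12 1 6 5 3 7 8 10 2 9) = [4, 6, 9, 7, 15, 3, 5, 8, 10, 0, 2, 11, 1, 13, 14, 12]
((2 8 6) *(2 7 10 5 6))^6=(5 7)(6 10)=[0, 1, 2, 3, 4, 7, 10, 5, 8, 9, 6]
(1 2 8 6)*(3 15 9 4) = (1 2 8 6)(3 15 9 4) = [0, 2, 8, 15, 3, 5, 1, 7, 6, 4, 10, 11, 12, 13, 14, 9]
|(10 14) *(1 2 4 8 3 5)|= 6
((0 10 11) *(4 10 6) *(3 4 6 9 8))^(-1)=[11, 1, 2, 8, 3, 5, 6, 7, 9, 0, 4, 10]=(0 11 10 4 3 8 9)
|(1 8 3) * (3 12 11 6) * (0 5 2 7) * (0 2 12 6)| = 4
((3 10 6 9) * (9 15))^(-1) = (3 9 15 6 10) = [0, 1, 2, 9, 4, 5, 10, 7, 8, 15, 3, 11, 12, 13, 14, 6]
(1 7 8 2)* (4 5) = (1 7 8 2)(4 5) = [0, 7, 1, 3, 5, 4, 6, 8, 2]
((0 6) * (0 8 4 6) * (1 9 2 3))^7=(1 3 2 9)(4 6 8)=[0, 3, 9, 2, 6, 5, 8, 7, 4, 1]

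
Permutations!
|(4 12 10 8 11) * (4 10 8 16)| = 6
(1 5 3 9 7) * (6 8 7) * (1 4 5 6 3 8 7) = [0, 6, 2, 9, 5, 8, 7, 4, 1, 3] = (1 6 7 4 5 8)(3 9)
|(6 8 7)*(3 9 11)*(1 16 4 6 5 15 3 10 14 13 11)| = 20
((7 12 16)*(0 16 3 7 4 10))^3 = (0 10 4 16) = [10, 1, 2, 3, 16, 5, 6, 7, 8, 9, 4, 11, 12, 13, 14, 15, 0]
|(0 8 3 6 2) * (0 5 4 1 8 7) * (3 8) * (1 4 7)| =7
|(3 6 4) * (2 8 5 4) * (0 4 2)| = |(0 4 3 6)(2 8 5)| = 12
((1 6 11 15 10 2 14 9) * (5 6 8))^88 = (1 14 10 11 5)(2 15 6 8 9) = [0, 14, 15, 3, 4, 1, 8, 7, 9, 2, 11, 5, 12, 13, 10, 6]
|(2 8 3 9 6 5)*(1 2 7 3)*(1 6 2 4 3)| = 9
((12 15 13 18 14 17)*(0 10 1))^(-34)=(0 1 10)(12 13 14)(15 18 17)=[1, 10, 2, 3, 4, 5, 6, 7, 8, 9, 0, 11, 13, 14, 12, 18, 16, 15, 17]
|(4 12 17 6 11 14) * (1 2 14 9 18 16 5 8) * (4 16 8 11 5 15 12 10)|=26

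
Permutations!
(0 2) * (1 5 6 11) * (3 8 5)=(0 2)(1 3 8 5 6 11)=[2, 3, 0, 8, 4, 6, 11, 7, 5, 9, 10, 1]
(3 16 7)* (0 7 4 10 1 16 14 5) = (0 7 3 14 5)(1 16 4 10) = [7, 16, 2, 14, 10, 0, 6, 3, 8, 9, 1, 11, 12, 13, 5, 15, 4]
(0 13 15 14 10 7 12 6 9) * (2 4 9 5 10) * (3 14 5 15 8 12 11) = [13, 1, 4, 14, 9, 10, 15, 11, 12, 0, 7, 3, 6, 8, 2, 5] = (0 13 8 12 6 15 5 10 7 11 3 14 2 4 9)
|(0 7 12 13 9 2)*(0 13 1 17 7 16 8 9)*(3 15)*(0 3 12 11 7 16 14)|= |(0 14)(1 17 16 8 9 2 13 3 15 12)(7 11)|= 10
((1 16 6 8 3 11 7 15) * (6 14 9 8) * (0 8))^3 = (0 11 1 9 3 15 14 8 7 16) = [11, 9, 2, 15, 4, 5, 6, 16, 7, 3, 10, 1, 12, 13, 8, 14, 0]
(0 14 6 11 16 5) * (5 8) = (0 14 6 11 16 8 5) = [14, 1, 2, 3, 4, 0, 11, 7, 5, 9, 10, 16, 12, 13, 6, 15, 8]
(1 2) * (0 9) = (0 9)(1 2) = [9, 2, 1, 3, 4, 5, 6, 7, 8, 0]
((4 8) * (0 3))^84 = [0, 1, 2, 3, 4, 5, 6, 7, 8] = (8)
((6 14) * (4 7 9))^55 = [0, 1, 2, 3, 7, 5, 14, 9, 8, 4, 10, 11, 12, 13, 6] = (4 7 9)(6 14)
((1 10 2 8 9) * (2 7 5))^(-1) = (1 9 8 2 5 7 10) = [0, 9, 5, 3, 4, 7, 6, 10, 2, 8, 1]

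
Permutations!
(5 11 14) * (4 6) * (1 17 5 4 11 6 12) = (1 17 5 6 11 14 4 12) = [0, 17, 2, 3, 12, 6, 11, 7, 8, 9, 10, 14, 1, 13, 4, 15, 16, 5]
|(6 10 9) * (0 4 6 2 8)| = 7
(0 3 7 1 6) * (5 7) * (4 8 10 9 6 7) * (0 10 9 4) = [3, 7, 2, 5, 8, 0, 10, 1, 9, 6, 4] = (0 3 5)(1 7)(4 8 9 6 10)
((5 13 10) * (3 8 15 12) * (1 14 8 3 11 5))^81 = (15) = [0, 1, 2, 3, 4, 5, 6, 7, 8, 9, 10, 11, 12, 13, 14, 15]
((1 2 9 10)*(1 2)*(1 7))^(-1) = (1 7)(2 10 9) = [0, 7, 10, 3, 4, 5, 6, 1, 8, 2, 9]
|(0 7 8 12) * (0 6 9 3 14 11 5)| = 10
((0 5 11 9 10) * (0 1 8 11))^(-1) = (0 5)(1 10 9 11 8) = [5, 10, 2, 3, 4, 0, 6, 7, 1, 11, 9, 8]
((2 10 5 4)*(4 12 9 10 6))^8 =(12)(2 4 6) =[0, 1, 4, 3, 6, 5, 2, 7, 8, 9, 10, 11, 12]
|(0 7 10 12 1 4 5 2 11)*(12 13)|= 10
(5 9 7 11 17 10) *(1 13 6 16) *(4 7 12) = [0, 13, 2, 3, 7, 9, 16, 11, 8, 12, 5, 17, 4, 6, 14, 15, 1, 10] = (1 13 6 16)(4 7 11 17 10 5 9 12)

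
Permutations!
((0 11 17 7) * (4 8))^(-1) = (0 7 17 11)(4 8) = [7, 1, 2, 3, 8, 5, 6, 17, 4, 9, 10, 0, 12, 13, 14, 15, 16, 11]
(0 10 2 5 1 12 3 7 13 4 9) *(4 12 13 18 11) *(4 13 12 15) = (0 10 2 5 1 12 3 7 18 11 13 15 4 9) = [10, 12, 5, 7, 9, 1, 6, 18, 8, 0, 2, 13, 3, 15, 14, 4, 16, 17, 11]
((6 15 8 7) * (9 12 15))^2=[0, 1, 2, 3, 4, 5, 12, 9, 6, 15, 10, 11, 8, 13, 14, 7]=(6 12 8)(7 9 15)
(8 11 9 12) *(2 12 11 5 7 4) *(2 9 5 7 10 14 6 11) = (2 12 8 7 4 9)(5 10 14 6 11) = [0, 1, 12, 3, 9, 10, 11, 4, 7, 2, 14, 5, 8, 13, 6]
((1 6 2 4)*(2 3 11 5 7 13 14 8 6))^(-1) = (1 4 2)(3 6 8 14 13 7 5 11) = [0, 4, 1, 6, 2, 11, 8, 5, 14, 9, 10, 3, 12, 7, 13]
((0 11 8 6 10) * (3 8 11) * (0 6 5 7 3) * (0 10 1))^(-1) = (11)(0 1 6 10)(3 7 5 8) = [1, 6, 2, 7, 4, 8, 10, 5, 3, 9, 0, 11]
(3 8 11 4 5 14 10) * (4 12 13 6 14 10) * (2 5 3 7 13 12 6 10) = [0, 1, 5, 8, 3, 2, 14, 13, 11, 9, 7, 6, 12, 10, 4] = (2 5)(3 8 11 6 14 4)(7 13 10)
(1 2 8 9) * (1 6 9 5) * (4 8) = (1 2 4 8 5)(6 9) = [0, 2, 4, 3, 8, 1, 9, 7, 5, 6]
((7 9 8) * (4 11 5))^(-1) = (4 5 11)(7 8 9) = [0, 1, 2, 3, 5, 11, 6, 8, 9, 7, 10, 4]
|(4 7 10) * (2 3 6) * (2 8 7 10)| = 10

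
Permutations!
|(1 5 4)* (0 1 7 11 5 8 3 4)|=8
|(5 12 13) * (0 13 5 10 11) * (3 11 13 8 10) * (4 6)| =6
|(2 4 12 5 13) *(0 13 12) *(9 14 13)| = |(0 9 14 13 2 4)(5 12)| = 6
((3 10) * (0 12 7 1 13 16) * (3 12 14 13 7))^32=[0, 1, 2, 12, 4, 5, 6, 7, 8, 9, 3, 11, 10, 13, 14, 15, 16]=(16)(3 12 10)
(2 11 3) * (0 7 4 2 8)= [7, 1, 11, 8, 2, 5, 6, 4, 0, 9, 10, 3]= (0 7 4 2 11 3 8)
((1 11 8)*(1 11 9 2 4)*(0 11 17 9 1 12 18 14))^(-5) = (0 2)(4 11)(8 12)(9 14)(17 18) = [2, 1, 0, 3, 11, 5, 6, 7, 12, 14, 10, 4, 8, 13, 9, 15, 16, 18, 17]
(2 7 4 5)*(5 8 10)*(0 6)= (0 6)(2 7 4 8 10 5)= [6, 1, 7, 3, 8, 2, 0, 4, 10, 9, 5]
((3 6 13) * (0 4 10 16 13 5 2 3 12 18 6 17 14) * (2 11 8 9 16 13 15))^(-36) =(0 17 2 16 8 5 18 13 4 14 3 15 9 11 6 12 10) =[17, 1, 16, 15, 14, 18, 12, 7, 5, 11, 0, 6, 10, 4, 3, 9, 8, 2, 13]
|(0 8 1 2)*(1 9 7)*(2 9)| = |(0 8 2)(1 9 7)| = 3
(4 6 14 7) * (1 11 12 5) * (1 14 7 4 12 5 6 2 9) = [0, 11, 9, 3, 2, 14, 7, 12, 8, 1, 10, 5, 6, 13, 4] = (1 11 5 14 4 2 9)(6 7 12)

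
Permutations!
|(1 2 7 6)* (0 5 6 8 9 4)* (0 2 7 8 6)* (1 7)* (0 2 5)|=10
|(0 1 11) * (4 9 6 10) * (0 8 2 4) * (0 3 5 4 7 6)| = |(0 1 11 8 2 7 6 10 3 5 4 9)| = 12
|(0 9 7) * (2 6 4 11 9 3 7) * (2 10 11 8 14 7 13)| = |(0 3 13 2 6 4 8 14 7)(9 10 11)| = 9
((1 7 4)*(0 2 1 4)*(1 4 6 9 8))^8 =(9) =[0, 1, 2, 3, 4, 5, 6, 7, 8, 9]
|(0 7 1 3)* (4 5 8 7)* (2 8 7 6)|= |(0 4 5 7 1 3)(2 8 6)|= 6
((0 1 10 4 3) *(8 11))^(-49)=(0 1 10 4 3)(8 11)=[1, 10, 2, 0, 3, 5, 6, 7, 11, 9, 4, 8]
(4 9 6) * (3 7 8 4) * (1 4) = (1 4 9 6 3 7 8) = [0, 4, 2, 7, 9, 5, 3, 8, 1, 6]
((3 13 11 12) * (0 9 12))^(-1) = [11, 1, 2, 12, 4, 5, 6, 7, 8, 0, 10, 13, 9, 3] = (0 11 13 3 12 9)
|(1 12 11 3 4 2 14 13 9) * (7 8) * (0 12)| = 10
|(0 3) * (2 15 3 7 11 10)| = |(0 7 11 10 2 15 3)| = 7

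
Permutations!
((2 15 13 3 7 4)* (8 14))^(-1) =(2 4 7 3 13 15)(8 14) =[0, 1, 4, 13, 7, 5, 6, 3, 14, 9, 10, 11, 12, 15, 8, 2]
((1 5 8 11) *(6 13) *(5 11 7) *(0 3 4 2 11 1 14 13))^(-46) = [4, 1, 14, 2, 11, 7, 3, 8, 5, 9, 10, 13, 12, 0, 6] = (0 4 11 13)(2 14 6 3)(5 7 8)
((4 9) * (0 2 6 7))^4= (9)= [0, 1, 2, 3, 4, 5, 6, 7, 8, 9]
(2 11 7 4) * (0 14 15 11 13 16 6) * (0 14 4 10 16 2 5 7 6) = [4, 1, 13, 3, 5, 7, 14, 10, 8, 9, 16, 6, 12, 2, 15, 11, 0] = (0 4 5 7 10 16)(2 13)(6 14 15 11)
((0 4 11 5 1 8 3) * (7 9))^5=[8, 11, 2, 1, 3, 4, 6, 9, 5, 7, 10, 0]=(0 8 5 4 3 1 11)(7 9)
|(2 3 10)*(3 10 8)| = 2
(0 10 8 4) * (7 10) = (0 7 10 8 4) = [7, 1, 2, 3, 0, 5, 6, 10, 4, 9, 8]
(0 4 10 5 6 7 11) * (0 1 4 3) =(0 3)(1 4 10 5 6 7 11) =[3, 4, 2, 0, 10, 6, 7, 11, 8, 9, 5, 1]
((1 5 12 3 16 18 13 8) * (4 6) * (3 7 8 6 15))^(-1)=[0, 8, 2, 15, 6, 1, 13, 12, 7, 9, 10, 11, 5, 18, 14, 4, 3, 17, 16]=(1 8 7 12 5)(3 15 4 6 13 18 16)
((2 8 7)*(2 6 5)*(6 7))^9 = (2 8 6 5) = [0, 1, 8, 3, 4, 2, 5, 7, 6]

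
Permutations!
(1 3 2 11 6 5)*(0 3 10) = (0 3 2 11 6 5 1 10) = [3, 10, 11, 2, 4, 1, 5, 7, 8, 9, 0, 6]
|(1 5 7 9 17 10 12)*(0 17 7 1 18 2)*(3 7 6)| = |(0 17 10 12 18 2)(1 5)(3 7 9 6)| = 12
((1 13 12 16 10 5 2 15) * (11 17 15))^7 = (1 11 10 13 17 5 12 15 2 16) = [0, 11, 16, 3, 4, 12, 6, 7, 8, 9, 13, 10, 15, 17, 14, 2, 1, 5]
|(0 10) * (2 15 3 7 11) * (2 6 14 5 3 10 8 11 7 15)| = |(0 8 11 6 14 5 3 15 10)| = 9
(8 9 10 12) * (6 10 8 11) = (6 10 12 11)(8 9) = [0, 1, 2, 3, 4, 5, 10, 7, 9, 8, 12, 6, 11]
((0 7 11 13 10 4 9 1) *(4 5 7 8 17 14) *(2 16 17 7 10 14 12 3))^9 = (2 3 12 17 16)(5 10) = [0, 1, 3, 12, 4, 10, 6, 7, 8, 9, 5, 11, 17, 13, 14, 15, 2, 16]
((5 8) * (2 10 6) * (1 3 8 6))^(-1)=[0, 10, 6, 1, 4, 8, 5, 7, 3, 9, 2]=(1 10 2 6 5 8 3)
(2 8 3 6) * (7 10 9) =(2 8 3 6)(7 10 9) =[0, 1, 8, 6, 4, 5, 2, 10, 3, 7, 9]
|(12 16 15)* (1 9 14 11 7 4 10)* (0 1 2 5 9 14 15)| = 13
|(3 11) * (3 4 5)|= 4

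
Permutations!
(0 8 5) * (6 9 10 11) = (0 8 5)(6 9 10 11) = [8, 1, 2, 3, 4, 0, 9, 7, 5, 10, 11, 6]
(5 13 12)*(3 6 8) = [0, 1, 2, 6, 4, 13, 8, 7, 3, 9, 10, 11, 5, 12] = (3 6 8)(5 13 12)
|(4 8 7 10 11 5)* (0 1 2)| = 6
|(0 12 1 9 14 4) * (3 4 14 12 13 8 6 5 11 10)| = 9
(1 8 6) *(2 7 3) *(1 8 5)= [0, 5, 7, 2, 4, 1, 8, 3, 6]= (1 5)(2 7 3)(6 8)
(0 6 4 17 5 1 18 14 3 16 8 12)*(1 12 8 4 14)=(0 6 14 3 16 4 17 5 12)(1 18)=[6, 18, 2, 16, 17, 12, 14, 7, 8, 9, 10, 11, 0, 13, 3, 15, 4, 5, 1]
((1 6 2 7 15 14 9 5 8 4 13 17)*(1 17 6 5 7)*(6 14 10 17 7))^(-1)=(1 2 6 9 14 13 4 8 5)(7 17 10 15)=[0, 2, 6, 3, 8, 1, 9, 17, 5, 14, 15, 11, 12, 4, 13, 7, 16, 10]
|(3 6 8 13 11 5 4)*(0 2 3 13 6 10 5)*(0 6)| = |(0 2 3 10 5 4 13 11 6 8)| = 10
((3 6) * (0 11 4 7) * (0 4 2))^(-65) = [11, 1, 0, 6, 7, 5, 3, 4, 8, 9, 10, 2] = (0 11 2)(3 6)(4 7)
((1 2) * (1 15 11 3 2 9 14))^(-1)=(1 14 9)(2 3 11 15)=[0, 14, 3, 11, 4, 5, 6, 7, 8, 1, 10, 15, 12, 13, 9, 2]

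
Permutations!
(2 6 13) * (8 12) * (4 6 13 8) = (2 13)(4 6 8 12) = [0, 1, 13, 3, 6, 5, 8, 7, 12, 9, 10, 11, 4, 2]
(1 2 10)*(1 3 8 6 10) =(1 2)(3 8 6 10) =[0, 2, 1, 8, 4, 5, 10, 7, 6, 9, 3]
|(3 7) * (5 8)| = 2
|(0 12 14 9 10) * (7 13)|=10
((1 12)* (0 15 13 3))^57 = (0 15 13 3)(1 12) = [15, 12, 2, 0, 4, 5, 6, 7, 8, 9, 10, 11, 1, 3, 14, 13]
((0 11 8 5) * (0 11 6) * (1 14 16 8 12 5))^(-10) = (1 16)(5 12 11)(8 14) = [0, 16, 2, 3, 4, 12, 6, 7, 14, 9, 10, 5, 11, 13, 8, 15, 1]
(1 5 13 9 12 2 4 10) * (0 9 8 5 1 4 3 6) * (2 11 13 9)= (0 2 3 6)(4 10)(5 9 12 11 13 8)= [2, 1, 3, 6, 10, 9, 0, 7, 5, 12, 4, 13, 11, 8]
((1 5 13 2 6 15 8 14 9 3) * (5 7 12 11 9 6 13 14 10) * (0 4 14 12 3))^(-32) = [4, 7, 2, 1, 14, 12, 15, 3, 10, 0, 5, 9, 11, 13, 6, 8] = (0 4 14 6 15 8 10 5 12 11 9)(1 7 3)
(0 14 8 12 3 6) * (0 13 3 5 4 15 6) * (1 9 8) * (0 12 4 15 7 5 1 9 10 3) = (0 14 9 8 4 7 5 15 6 13)(1 10 3 12) = [14, 10, 2, 12, 7, 15, 13, 5, 4, 8, 3, 11, 1, 0, 9, 6]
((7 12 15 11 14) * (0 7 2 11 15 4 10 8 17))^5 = (0 8 4 7 17 10 12)(2 14 11) = [8, 1, 14, 3, 7, 5, 6, 17, 4, 9, 12, 2, 0, 13, 11, 15, 16, 10]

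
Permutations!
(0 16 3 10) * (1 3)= (0 16 1 3 10)= [16, 3, 2, 10, 4, 5, 6, 7, 8, 9, 0, 11, 12, 13, 14, 15, 1]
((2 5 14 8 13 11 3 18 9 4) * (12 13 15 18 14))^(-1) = (2 4 9 18 15 8 14 3 11 13 12 5) = [0, 1, 4, 11, 9, 2, 6, 7, 14, 18, 10, 13, 5, 12, 3, 8, 16, 17, 15]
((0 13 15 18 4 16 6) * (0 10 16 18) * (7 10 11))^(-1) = [15, 1, 2, 3, 18, 5, 16, 11, 8, 9, 7, 6, 12, 0, 14, 13, 10, 17, 4] = (0 15 13)(4 18)(6 16 10 7 11)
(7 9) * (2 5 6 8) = (2 5 6 8)(7 9) = [0, 1, 5, 3, 4, 6, 8, 9, 2, 7]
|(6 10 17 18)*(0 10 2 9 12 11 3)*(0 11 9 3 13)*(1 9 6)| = 12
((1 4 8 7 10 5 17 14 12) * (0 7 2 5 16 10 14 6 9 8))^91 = (0 7 14 12 1 4)(2 5 17 6 9 8)(10 16) = [7, 4, 5, 3, 0, 17, 9, 14, 2, 8, 16, 11, 1, 13, 12, 15, 10, 6]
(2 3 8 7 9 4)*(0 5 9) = (0 5 9 4 2 3 8 7) = [5, 1, 3, 8, 2, 9, 6, 0, 7, 4]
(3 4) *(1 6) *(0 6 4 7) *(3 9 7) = (0 6 1 4 9 7) = [6, 4, 2, 3, 9, 5, 1, 0, 8, 7]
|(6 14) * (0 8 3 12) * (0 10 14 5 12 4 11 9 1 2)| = 40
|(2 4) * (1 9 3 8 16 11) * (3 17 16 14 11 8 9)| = 8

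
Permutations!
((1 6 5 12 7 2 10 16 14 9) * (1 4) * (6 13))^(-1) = (1 4 9 14 16 10 2 7 12 5 6 13) = [0, 4, 7, 3, 9, 6, 13, 12, 8, 14, 2, 11, 5, 1, 16, 15, 10]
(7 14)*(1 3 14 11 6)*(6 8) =[0, 3, 2, 14, 4, 5, 1, 11, 6, 9, 10, 8, 12, 13, 7] =(1 3 14 7 11 8 6)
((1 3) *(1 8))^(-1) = (1 8 3) = [0, 8, 2, 1, 4, 5, 6, 7, 3]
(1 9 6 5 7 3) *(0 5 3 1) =(0 5 7 1 9 6 3) =[5, 9, 2, 0, 4, 7, 3, 1, 8, 6]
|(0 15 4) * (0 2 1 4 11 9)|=|(0 15 11 9)(1 4 2)|=12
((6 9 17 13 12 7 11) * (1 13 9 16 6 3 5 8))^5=(1 3 12 8 11 13 5 7)(6 16)(9 17)=[0, 3, 2, 12, 4, 7, 16, 1, 11, 17, 10, 13, 8, 5, 14, 15, 6, 9]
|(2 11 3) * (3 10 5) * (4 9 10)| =|(2 11 4 9 10 5 3)| =7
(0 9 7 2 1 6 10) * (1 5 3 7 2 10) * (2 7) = (0 9 7 10)(1 6)(2 5 3) = [9, 6, 5, 2, 4, 3, 1, 10, 8, 7, 0]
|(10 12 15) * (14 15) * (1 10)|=|(1 10 12 14 15)|=5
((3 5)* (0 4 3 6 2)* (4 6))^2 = (0 2 6)(3 4 5) = [2, 1, 6, 4, 5, 3, 0]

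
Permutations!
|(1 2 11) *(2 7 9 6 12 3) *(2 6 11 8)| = |(1 7 9 11)(2 8)(3 6 12)| = 12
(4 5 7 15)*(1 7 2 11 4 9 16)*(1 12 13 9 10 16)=(1 7 15 10 16 12 13 9)(2 11 4 5)=[0, 7, 11, 3, 5, 2, 6, 15, 8, 1, 16, 4, 13, 9, 14, 10, 12]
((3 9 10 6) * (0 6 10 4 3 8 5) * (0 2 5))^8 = [8, 1, 2, 4, 9, 5, 0, 7, 6, 3, 10] = (10)(0 8 6)(3 4 9)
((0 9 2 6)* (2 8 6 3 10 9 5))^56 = (10) = [0, 1, 2, 3, 4, 5, 6, 7, 8, 9, 10]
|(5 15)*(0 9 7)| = |(0 9 7)(5 15)| = 6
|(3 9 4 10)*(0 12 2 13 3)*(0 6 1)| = 10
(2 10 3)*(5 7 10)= (2 5 7 10 3)= [0, 1, 5, 2, 4, 7, 6, 10, 8, 9, 3]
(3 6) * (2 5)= (2 5)(3 6)= [0, 1, 5, 6, 4, 2, 3]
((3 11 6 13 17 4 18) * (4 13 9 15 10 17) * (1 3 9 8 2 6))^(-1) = (1 11 3)(2 8 6)(4 13 17 10 15 9 18) = [0, 11, 8, 1, 13, 5, 2, 7, 6, 18, 15, 3, 12, 17, 14, 9, 16, 10, 4]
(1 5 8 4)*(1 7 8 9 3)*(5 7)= (1 7 8 4 5 9 3)= [0, 7, 2, 1, 5, 9, 6, 8, 4, 3]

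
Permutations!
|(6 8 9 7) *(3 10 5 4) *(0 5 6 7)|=8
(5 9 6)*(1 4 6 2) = (1 4 6 5 9 2) = [0, 4, 1, 3, 6, 9, 5, 7, 8, 2]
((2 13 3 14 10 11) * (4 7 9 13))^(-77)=(2 13 11 9 10 7 14 4 3)=[0, 1, 13, 2, 3, 5, 6, 14, 8, 10, 7, 9, 12, 11, 4]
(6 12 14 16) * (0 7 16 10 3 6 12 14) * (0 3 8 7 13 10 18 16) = (0 13 10 8 7)(3 6 14 18 16 12) = [13, 1, 2, 6, 4, 5, 14, 0, 7, 9, 8, 11, 3, 10, 18, 15, 12, 17, 16]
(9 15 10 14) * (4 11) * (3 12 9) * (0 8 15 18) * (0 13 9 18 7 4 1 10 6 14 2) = (0 8 15 6 14 3 12 18 13 9 7 4 11 1 10 2) = [8, 10, 0, 12, 11, 5, 14, 4, 15, 7, 2, 1, 18, 9, 3, 6, 16, 17, 13]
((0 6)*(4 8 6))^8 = (8) = [0, 1, 2, 3, 4, 5, 6, 7, 8]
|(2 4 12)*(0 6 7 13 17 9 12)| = 9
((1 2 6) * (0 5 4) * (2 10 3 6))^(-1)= [4, 6, 2, 10, 5, 0, 3, 7, 8, 9, 1]= (0 4 5)(1 6 3 10)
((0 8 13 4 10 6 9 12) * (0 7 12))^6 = [9, 1, 2, 3, 13, 5, 10, 7, 0, 6, 4, 11, 12, 8] = (0 9 6 10 4 13 8)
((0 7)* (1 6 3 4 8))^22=[0, 3, 2, 8, 1, 5, 4, 7, 6]=(1 3 8 6 4)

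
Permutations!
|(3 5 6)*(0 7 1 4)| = 12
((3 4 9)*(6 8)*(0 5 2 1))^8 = (3 9 4) = [0, 1, 2, 9, 3, 5, 6, 7, 8, 4]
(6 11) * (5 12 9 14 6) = (5 12 9 14 6 11) = [0, 1, 2, 3, 4, 12, 11, 7, 8, 14, 10, 5, 9, 13, 6]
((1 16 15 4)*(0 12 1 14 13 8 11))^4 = (0 15 8 1 14)(4 11 16 13 12) = [15, 14, 2, 3, 11, 5, 6, 7, 1, 9, 10, 16, 4, 12, 0, 8, 13]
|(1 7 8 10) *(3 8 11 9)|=|(1 7 11 9 3 8 10)|=7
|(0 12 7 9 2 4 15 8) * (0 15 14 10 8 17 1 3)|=13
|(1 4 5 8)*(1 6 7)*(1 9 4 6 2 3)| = 9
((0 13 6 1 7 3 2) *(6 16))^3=(0 6 3 13 1 2 16 7)=[6, 2, 16, 13, 4, 5, 3, 0, 8, 9, 10, 11, 12, 1, 14, 15, 7]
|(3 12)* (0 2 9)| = 6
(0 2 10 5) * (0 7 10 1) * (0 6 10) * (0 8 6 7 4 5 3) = (0 2 1 7 8 6 10 3)(4 5) = [2, 7, 1, 0, 5, 4, 10, 8, 6, 9, 3]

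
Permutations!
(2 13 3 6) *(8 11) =(2 13 3 6)(8 11) =[0, 1, 13, 6, 4, 5, 2, 7, 11, 9, 10, 8, 12, 3]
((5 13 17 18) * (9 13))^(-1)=(5 18 17 13 9)=[0, 1, 2, 3, 4, 18, 6, 7, 8, 5, 10, 11, 12, 9, 14, 15, 16, 13, 17]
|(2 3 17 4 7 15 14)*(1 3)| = |(1 3 17 4 7 15 14 2)| = 8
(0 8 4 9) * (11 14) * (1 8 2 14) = (0 2 14 11 1 8 4 9) = [2, 8, 14, 3, 9, 5, 6, 7, 4, 0, 10, 1, 12, 13, 11]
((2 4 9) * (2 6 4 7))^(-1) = (2 7)(4 6 9) = [0, 1, 7, 3, 6, 5, 9, 2, 8, 4]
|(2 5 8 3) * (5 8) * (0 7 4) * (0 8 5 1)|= |(0 7 4 8 3 2 5 1)|= 8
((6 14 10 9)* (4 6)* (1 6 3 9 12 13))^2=[0, 14, 2, 4, 9, 5, 10, 7, 8, 3, 13, 11, 1, 6, 12]=(1 14 12)(3 4 9)(6 10 13)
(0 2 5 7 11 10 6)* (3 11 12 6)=[2, 1, 5, 11, 4, 7, 0, 12, 8, 9, 3, 10, 6]=(0 2 5 7 12 6)(3 11 10)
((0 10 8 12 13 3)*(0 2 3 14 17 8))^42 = (8 13 17 12 14) = [0, 1, 2, 3, 4, 5, 6, 7, 13, 9, 10, 11, 14, 17, 8, 15, 16, 12]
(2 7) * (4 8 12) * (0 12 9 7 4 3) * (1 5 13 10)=[12, 5, 4, 0, 8, 13, 6, 2, 9, 7, 1, 11, 3, 10]=(0 12 3)(1 5 13 10)(2 4 8 9 7)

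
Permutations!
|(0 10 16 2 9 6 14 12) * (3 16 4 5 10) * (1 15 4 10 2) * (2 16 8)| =40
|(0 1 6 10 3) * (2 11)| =10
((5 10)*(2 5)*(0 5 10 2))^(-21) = (0 10 2 5) = [10, 1, 5, 3, 4, 0, 6, 7, 8, 9, 2]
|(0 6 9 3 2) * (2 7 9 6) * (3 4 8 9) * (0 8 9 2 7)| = |(0 7 3)(2 8)(4 9)| = 6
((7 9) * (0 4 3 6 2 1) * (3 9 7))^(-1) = [1, 2, 6, 9, 0, 5, 3, 7, 8, 4] = (0 1 2 6 3 9 4)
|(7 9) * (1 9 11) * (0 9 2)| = |(0 9 7 11 1 2)| = 6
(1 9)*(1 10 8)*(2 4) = (1 9 10 8)(2 4) = [0, 9, 4, 3, 2, 5, 6, 7, 1, 10, 8]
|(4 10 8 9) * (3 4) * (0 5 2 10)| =|(0 5 2 10 8 9 3 4)| =8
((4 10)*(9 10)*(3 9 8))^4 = [0, 1, 2, 8, 10, 5, 6, 7, 4, 3, 9] = (3 8 4 10 9)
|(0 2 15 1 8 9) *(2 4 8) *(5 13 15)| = 20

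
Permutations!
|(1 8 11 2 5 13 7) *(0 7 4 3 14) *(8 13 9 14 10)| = 13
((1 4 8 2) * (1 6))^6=(1 4 8 2 6)=[0, 4, 6, 3, 8, 5, 1, 7, 2]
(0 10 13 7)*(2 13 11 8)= [10, 1, 13, 3, 4, 5, 6, 0, 2, 9, 11, 8, 12, 7]= (0 10 11 8 2 13 7)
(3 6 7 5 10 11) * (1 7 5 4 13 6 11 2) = (1 7 4 13 6 5 10 2)(3 11) = [0, 7, 1, 11, 13, 10, 5, 4, 8, 9, 2, 3, 12, 6]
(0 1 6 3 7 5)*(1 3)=(0 3 7 5)(1 6)=[3, 6, 2, 7, 4, 0, 1, 5]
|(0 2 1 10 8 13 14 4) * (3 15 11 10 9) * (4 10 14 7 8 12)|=33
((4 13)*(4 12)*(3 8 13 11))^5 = (3 11 4 12 13 8) = [0, 1, 2, 11, 12, 5, 6, 7, 3, 9, 10, 4, 13, 8]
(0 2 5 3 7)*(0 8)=(0 2 5 3 7 8)=[2, 1, 5, 7, 4, 3, 6, 8, 0]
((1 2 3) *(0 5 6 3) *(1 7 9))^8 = (9) = [0, 1, 2, 3, 4, 5, 6, 7, 8, 9]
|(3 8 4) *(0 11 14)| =|(0 11 14)(3 8 4)| =3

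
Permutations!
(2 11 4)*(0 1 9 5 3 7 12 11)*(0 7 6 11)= [1, 9, 7, 6, 2, 3, 11, 12, 8, 5, 10, 4, 0]= (0 1 9 5 3 6 11 4 2 7 12)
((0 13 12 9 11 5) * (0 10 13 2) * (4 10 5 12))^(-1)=[2, 1, 0, 3, 13, 5, 6, 7, 8, 12, 4, 9, 11, 10]=(0 2)(4 13 10)(9 12 11)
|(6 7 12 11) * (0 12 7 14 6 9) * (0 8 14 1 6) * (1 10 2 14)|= 10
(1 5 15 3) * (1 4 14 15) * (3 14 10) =(1 5)(3 4 10)(14 15) =[0, 5, 2, 4, 10, 1, 6, 7, 8, 9, 3, 11, 12, 13, 15, 14]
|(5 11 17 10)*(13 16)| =|(5 11 17 10)(13 16)| =4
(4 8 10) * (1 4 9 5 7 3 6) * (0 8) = (0 8 10 9 5 7 3 6 1 4) = [8, 4, 2, 6, 0, 7, 1, 3, 10, 5, 9]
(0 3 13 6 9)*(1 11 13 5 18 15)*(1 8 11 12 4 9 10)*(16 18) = [3, 12, 2, 5, 9, 16, 10, 7, 11, 0, 1, 13, 4, 6, 14, 8, 18, 17, 15] = (0 3 5 16 18 15 8 11 13 6 10 1 12 4 9)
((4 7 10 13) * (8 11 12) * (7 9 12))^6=(4 10 11 12)(7 8 9 13)=[0, 1, 2, 3, 10, 5, 6, 8, 9, 13, 11, 12, 4, 7]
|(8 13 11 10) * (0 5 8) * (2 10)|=|(0 5 8 13 11 2 10)|=7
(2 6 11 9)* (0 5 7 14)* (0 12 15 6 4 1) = (0 5 7 14 12 15 6 11 9 2 4 1) = [5, 0, 4, 3, 1, 7, 11, 14, 8, 2, 10, 9, 15, 13, 12, 6]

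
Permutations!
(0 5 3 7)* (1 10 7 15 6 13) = (0 5 3 15 6 13 1 10 7) = [5, 10, 2, 15, 4, 3, 13, 0, 8, 9, 7, 11, 12, 1, 14, 6]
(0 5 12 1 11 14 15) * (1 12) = (0 5 1 11 14 15) = [5, 11, 2, 3, 4, 1, 6, 7, 8, 9, 10, 14, 12, 13, 15, 0]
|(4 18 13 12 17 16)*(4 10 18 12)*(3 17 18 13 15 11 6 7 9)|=13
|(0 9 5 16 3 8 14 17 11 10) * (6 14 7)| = 12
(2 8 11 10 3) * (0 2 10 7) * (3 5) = (0 2 8 11 7)(3 10 5) = [2, 1, 8, 10, 4, 3, 6, 0, 11, 9, 5, 7]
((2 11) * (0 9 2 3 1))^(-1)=[1, 3, 9, 11, 4, 5, 6, 7, 8, 0, 10, 2]=(0 1 3 11 2 9)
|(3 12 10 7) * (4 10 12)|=|(12)(3 4 10 7)|=4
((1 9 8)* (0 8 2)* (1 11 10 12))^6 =[9, 10, 1, 3, 4, 5, 6, 7, 2, 12, 8, 0, 11] =(0 9 12 11)(1 10 8 2)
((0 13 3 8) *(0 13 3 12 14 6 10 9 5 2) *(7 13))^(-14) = [5, 1, 9, 2, 4, 10, 12, 3, 0, 6, 14, 11, 7, 8, 13] = (0 5 10 14 13 8)(2 9 6 12 7 3)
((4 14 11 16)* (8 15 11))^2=(4 8 11)(14 15 16)=[0, 1, 2, 3, 8, 5, 6, 7, 11, 9, 10, 4, 12, 13, 15, 16, 14]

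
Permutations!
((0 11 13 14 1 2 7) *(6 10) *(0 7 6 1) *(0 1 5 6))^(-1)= (0 2 1 14 13 11)(5 10 6)= [2, 14, 1, 3, 4, 10, 5, 7, 8, 9, 6, 0, 12, 11, 13]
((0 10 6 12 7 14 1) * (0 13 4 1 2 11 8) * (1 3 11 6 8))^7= (0 10 8)(1 4 11 13 3)(2 12 14 6 7)= [10, 4, 12, 1, 11, 5, 7, 2, 0, 9, 8, 13, 14, 3, 6]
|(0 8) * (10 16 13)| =|(0 8)(10 16 13)| =6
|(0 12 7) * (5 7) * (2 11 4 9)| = |(0 12 5 7)(2 11 4 9)| = 4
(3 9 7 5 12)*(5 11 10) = (3 9 7 11 10 5 12) = [0, 1, 2, 9, 4, 12, 6, 11, 8, 7, 5, 10, 3]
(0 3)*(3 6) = [6, 1, 2, 0, 4, 5, 3] = (0 6 3)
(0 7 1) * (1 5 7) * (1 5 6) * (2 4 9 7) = (0 5 2 4 9 7 6 1) = [5, 0, 4, 3, 9, 2, 1, 6, 8, 7]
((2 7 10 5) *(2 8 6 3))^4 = (2 8 7 6 10 3 5) = [0, 1, 8, 5, 4, 2, 10, 6, 7, 9, 3]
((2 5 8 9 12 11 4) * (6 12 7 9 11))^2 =(12)(2 8 4 5 11) =[0, 1, 8, 3, 5, 11, 6, 7, 4, 9, 10, 2, 12]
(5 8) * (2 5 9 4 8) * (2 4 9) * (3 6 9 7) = (2 5 4 8)(3 6 9 7) = [0, 1, 5, 6, 8, 4, 9, 3, 2, 7]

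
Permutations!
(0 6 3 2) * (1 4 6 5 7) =(0 5 7 1 4 6 3 2) =[5, 4, 0, 2, 6, 7, 3, 1]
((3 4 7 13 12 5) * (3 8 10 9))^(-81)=(13)=[0, 1, 2, 3, 4, 5, 6, 7, 8, 9, 10, 11, 12, 13]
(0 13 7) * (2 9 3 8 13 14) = [14, 1, 9, 8, 4, 5, 6, 0, 13, 3, 10, 11, 12, 7, 2] = (0 14 2 9 3 8 13 7)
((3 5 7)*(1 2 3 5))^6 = [0, 1, 2, 3, 4, 5, 6, 7] = (7)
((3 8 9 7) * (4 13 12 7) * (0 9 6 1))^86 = (0 3 4 6 12)(1 7 9 8 13) = [3, 7, 2, 4, 6, 5, 12, 9, 13, 8, 10, 11, 0, 1]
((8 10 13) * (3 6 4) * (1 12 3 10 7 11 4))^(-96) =(13) =[0, 1, 2, 3, 4, 5, 6, 7, 8, 9, 10, 11, 12, 13]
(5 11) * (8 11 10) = [0, 1, 2, 3, 4, 10, 6, 7, 11, 9, 8, 5] = (5 10 8 11)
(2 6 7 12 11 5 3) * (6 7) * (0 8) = (0 8)(2 7 12 11 5 3) = [8, 1, 7, 2, 4, 3, 6, 12, 0, 9, 10, 5, 11]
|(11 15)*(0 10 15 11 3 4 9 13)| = 7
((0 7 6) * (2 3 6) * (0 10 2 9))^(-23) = [7, 1, 3, 6, 4, 5, 10, 9, 8, 0, 2] = (0 7 9)(2 3 6 10)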